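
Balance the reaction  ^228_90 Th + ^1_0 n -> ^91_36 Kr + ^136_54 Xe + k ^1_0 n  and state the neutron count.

2

Conserve mass number: 229 = 91 + 136 + k, so k = 229 − 227 = 2.
Check atomic number: 90 = 36 + 54 + 0 = 90. ✓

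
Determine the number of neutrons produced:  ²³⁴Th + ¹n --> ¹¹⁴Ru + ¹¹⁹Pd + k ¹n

2

Conserve mass number: 235 = 114 + 119 + k, so k = 235 − 233 = 2.
Check atomic number: 90 = 44 + 46 + 0 = 90. ✓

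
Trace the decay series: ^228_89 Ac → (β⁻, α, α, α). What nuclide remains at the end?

Po-216

Start: (A, Z) = (228, 89).
After β⁻: (228, 90).
After α: (224, 88).
After α: (220, 86).
After α: (216, 84).
Z = 84 is polonium.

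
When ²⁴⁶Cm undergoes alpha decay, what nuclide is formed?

Alpha decay: mass number changes by -4, atomic number by -2.
A: 246 − 4 = 242; Z: 96 − 2 = 94.
Z = 94 is plutonium, so the daughter is ²⁴²Pu.

Pu-242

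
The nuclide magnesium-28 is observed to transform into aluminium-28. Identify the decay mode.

beta-minus decay

ΔA = 28 − 28 = 0; ΔZ = 13 − 12 = +1.
A is unchanged and Z rises by 1 — a neutron has become a proton (β⁻ decay).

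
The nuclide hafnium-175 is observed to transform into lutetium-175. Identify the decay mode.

ΔA = 175 − 175 = 0; ΔZ = 71 − 72 = -1.
A is unchanged and Z drops by 1 — a proton has become a neutron (β⁺ emission or electron capture).

beta-plus decay or electron capture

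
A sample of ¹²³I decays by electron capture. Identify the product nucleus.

Electron capture: mass number changes by +0, atomic number by -1.
A: 123 = 123; Z: 53 − 1 = 52.
Z = 52 is tellurium, so the daughter is ¹²³Te.

Te-123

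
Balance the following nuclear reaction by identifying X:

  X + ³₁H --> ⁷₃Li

alpha particle

Conserve mass number: A + 3 = 7, so A = 4.
Conserve atomic number: Z + 1 = 3, so Z = 2.
A = 4 and Z = 2 is ⁴₂He — an alpha particle.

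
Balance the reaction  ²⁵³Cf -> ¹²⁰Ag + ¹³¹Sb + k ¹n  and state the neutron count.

Conserve mass number: 253 = 120 + 131 + k, so k = 253 − 251 = 2.
Check atomic number: 98 = 47 + 51 + 0 = 98. ✓

2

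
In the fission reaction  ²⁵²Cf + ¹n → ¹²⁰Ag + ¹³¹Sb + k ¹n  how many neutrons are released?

Conserve mass number: 253 = 120 + 131 + k, so k = 253 − 251 = 2.
Check atomic number: 98 = 47 + 51 + 0 = 98. ✓

2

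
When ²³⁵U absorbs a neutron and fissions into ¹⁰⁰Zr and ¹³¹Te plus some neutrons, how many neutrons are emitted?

5

Conserve mass number: 236 = 100 + 131 + k, so k = 236 − 231 = 5.
Check atomic number: 92 = 40 + 52 + 0 = 92. ✓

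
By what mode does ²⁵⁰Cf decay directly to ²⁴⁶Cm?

ΔA = 246 − 250 = -4; ΔZ = 96 − 98 = -2.
A drops by 4 and Z drops by 2 — the signature of alpha emission.

alpha decay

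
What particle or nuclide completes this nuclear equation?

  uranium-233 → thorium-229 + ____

Conserve mass number: 233 = 229 + A, so A = 4.
Conserve atomic number: 92 = 90 + Z, so Z = 2.
A = 4 and Z = 2 is helium-4 — an alpha particle.

alpha particle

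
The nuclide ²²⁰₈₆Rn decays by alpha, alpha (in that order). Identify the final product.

Start: (A, Z) = (220, 86).
After α: (216, 84).
After α: (212, 82).
Z = 82 is lead.

Pb-212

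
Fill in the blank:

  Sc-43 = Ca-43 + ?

Conserve mass number: 43 = 43 + A, so A = 0.
Conserve atomic number: 21 = 20 + Z, so Z = 1.
A = 0 and Z = 1 is e⁺ — a positron.

positron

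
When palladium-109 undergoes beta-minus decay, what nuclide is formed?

Ag-109

Beta-minus decay: mass number changes by +0, atomic number by +1.
A: 109 = 109; Z: 46 + 1 = 47.
Z = 47 is silver, so the daughter is silver-109.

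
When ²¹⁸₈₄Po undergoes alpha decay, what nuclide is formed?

Alpha decay: mass number changes by -4, atomic number by -2.
A: 218 − 4 = 214; Z: 84 − 2 = 82.
Z = 82 is lead, so the daughter is ²¹⁴₈₂Pb.

Pb-214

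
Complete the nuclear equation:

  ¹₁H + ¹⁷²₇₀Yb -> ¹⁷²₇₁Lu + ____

Conserve mass number: 1 + 172 = 172 + A, so A = 1.
Conserve atomic number: 1 + 70 = 71 + Z, so Z = 0.
A = 1 and Z = 0 is ¹₀n — a neutron.

neutron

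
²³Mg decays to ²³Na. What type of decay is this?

beta-plus decay or electron capture

ΔA = 23 − 23 = 0; ΔZ = 11 − 12 = -1.
A is unchanged and Z drops by 1 — a proton has become a neutron (β⁺ emission or electron capture).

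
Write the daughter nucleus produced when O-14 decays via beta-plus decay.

N-14

Beta-plus decay: mass number changes by +0, atomic number by -1.
A: 14 = 14; Z: 8 − 1 = 7.
Z = 7 is nitrogen, so the daughter is N-14.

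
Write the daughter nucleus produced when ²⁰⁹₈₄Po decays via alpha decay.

Alpha decay: mass number changes by -4, atomic number by -2.
A: 209 − 4 = 205; Z: 84 − 2 = 82.
Z = 82 is lead, so the daughter is ²⁰⁵₈₂Pb.

Pb-205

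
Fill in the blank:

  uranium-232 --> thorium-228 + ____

alpha particle

Conserve mass number: 232 = 228 + A, so A = 4.
Conserve atomic number: 92 = 90 + Z, so Z = 2.
A = 4 and Z = 2 is helium-4 — an alpha particle.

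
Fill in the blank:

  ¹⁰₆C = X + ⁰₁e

Conserve mass number: 10 = A + 0, so A = 10.
Conserve atomic number: 6 = Z + 1, so Z = 5.
Z = 5 is boron, so the species is ¹⁰₅B.

B-10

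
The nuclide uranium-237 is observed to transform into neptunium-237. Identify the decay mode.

beta-minus decay

ΔA = 237 − 237 = 0; ΔZ = 93 − 92 = +1.
A is unchanged and Z rises by 1 — a neutron has become a proton (β⁻ decay).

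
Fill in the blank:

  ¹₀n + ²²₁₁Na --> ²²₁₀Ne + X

Conserve mass number: 1 + 22 = 22 + A, so A = 1.
Conserve atomic number: 0 + 11 = 10 + Z, so Z = 1.
A = 1 and Z = 1 is ¹₁H — a proton.

proton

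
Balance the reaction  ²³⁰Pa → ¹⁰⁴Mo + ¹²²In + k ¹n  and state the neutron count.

Conserve mass number: 230 = 104 + 122 + k, so k = 230 − 226 = 4.
Check atomic number: 91 = 42 + 49 + 0 = 91. ✓

4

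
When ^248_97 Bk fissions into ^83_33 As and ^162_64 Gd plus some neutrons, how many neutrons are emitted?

3

Conserve mass number: 248 = 83 + 162 + k, so k = 248 − 245 = 3.
Check atomic number: 97 = 33 + 64 + 0 = 97. ✓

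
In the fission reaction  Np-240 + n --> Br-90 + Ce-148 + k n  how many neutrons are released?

3

Conserve mass number: 241 = 90 + 148 + k, so k = 241 − 238 = 3.
Check atomic number: 93 = 35 + 58 + 0 = 93. ✓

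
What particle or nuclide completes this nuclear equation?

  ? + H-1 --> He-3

deuteron

Conserve mass number: A + 1 = 3, so A = 2.
Conserve atomic number: Z + 1 = 2, so Z = 1.
A = 2 and Z = 1 is H-2 — a deuteron.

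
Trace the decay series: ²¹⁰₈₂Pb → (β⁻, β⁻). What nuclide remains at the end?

Po-210

Start: (A, Z) = (210, 82).
After β⁻: (210, 83).
After β⁻: (210, 84).
Z = 84 is polonium.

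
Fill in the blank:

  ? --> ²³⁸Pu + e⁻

Conserve mass number: A = 238 + 0, so A = 238.
Conserve atomic number: Z = 94 − 1, so Z = 93.
Z = 93 is neptunium, so the species is ²³⁸Np.

Np-238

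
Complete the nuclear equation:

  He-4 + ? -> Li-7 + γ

Conserve mass number: 4 + A = 7 + 0, so A = 3.
Conserve atomic number: 2 + Z = 3 + 0, so Z = 1.
A = 3 and Z = 1 is H-3 — a triton.

triton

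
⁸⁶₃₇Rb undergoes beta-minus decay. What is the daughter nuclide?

Beta-minus decay: mass number changes by +0, atomic number by +1.
A: 86 = 86; Z: 37 + 1 = 38.
Z = 38 is strontium, so the daughter is ⁸⁶₃₈Sr.

Sr-86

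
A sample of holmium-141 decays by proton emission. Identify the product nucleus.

Proton emission: mass number changes by -1, atomic number by -1.
A: 141 − 1 = 140; Z: 67 − 1 = 66.
Z = 66 is dysprosium, so the daughter is dysprosium-140.

Dy-140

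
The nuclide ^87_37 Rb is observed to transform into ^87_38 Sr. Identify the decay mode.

ΔA = 87 − 87 = 0; ΔZ = 38 − 37 = +1.
A is unchanged and Z rises by 1 — a neutron has become a proton (β⁻ decay).

beta-minus decay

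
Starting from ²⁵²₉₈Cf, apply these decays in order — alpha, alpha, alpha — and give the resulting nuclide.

U-240

Start: (A, Z) = (252, 98).
After α: (248, 96).
After α: (244, 94).
After α: (240, 92).
Z = 92 is uranium.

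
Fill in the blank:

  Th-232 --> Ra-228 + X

Conserve mass number: 232 = 228 + A, so A = 4.
Conserve atomic number: 90 = 88 + Z, so Z = 2.
A = 4 and Z = 2 is He-4 — an alpha particle.

alpha particle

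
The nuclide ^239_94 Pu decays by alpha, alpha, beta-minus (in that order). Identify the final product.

Pa-231

Start: (A, Z) = (239, 94).
After α: (235, 92).
After α: (231, 90).
After β⁻: (231, 91).
Z = 91 is protactinium.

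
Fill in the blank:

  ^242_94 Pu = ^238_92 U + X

alpha particle

Conserve mass number: 242 = 238 + A, so A = 4.
Conserve atomic number: 94 = 92 + Z, so Z = 2.
A = 4 and Z = 2 is ^4_2 He — an alpha particle.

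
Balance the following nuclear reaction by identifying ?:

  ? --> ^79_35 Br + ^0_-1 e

Conserve mass number: A = 79 + 0, so A = 79.
Conserve atomic number: Z = 35 − 1, so Z = 34.
Z = 34 is selenium, so the species is ^79_34 Se.

Se-79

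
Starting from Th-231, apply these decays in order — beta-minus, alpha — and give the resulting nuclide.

Start: (A, Z) = (231, 90).
After β⁻: (231, 91).
After α: (227, 89).
Z = 89 is actinium.

Ac-227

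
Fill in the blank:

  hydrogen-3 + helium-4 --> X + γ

Li-7

Conserve mass number: 3 + 4 = A + 0, so A = 7.
Conserve atomic number: 1 + 2 = Z + 0, so Z = 3.
Z = 3 is lithium, so the species is lithium-7.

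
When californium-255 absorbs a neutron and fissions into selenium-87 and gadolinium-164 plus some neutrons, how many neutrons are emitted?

Conserve mass number: 256 = 87 + 164 + k, so k = 256 − 251 = 5.
Check atomic number: 98 = 34 + 64 + 0 = 98. ✓

5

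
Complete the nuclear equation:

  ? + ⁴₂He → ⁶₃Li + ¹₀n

Conserve mass number: A + 4 = 6 + 1, so A = 3.
Conserve atomic number: Z + 2 = 3 + 0, so Z = 1.
A = 3 and Z = 1 is ³₁H — a triton.

triton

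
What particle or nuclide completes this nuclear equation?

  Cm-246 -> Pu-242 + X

Conserve mass number: 246 = 242 + A, so A = 4.
Conserve atomic number: 96 = 94 + Z, so Z = 2.
A = 4 and Z = 2 is He-4 — an alpha particle.

alpha particle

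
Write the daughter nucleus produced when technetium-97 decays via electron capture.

Mo-97

Electron capture: mass number changes by +0, atomic number by -1.
A: 97 = 97; Z: 43 − 1 = 42.
Z = 42 is molybdenum, so the daughter is molybdenum-97.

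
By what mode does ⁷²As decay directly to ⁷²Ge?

ΔA = 72 − 72 = 0; ΔZ = 32 − 33 = -1.
A is unchanged and Z drops by 1 — a proton has become a neutron (β⁺ emission or electron capture).

beta-plus decay or electron capture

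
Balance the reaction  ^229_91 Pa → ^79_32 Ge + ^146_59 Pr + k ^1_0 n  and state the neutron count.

4

Conserve mass number: 229 = 79 + 146 + k, so k = 229 − 225 = 4.
Check atomic number: 91 = 32 + 59 + 0 = 91. ✓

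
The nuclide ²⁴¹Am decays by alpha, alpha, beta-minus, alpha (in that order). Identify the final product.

Th-229

Start: (A, Z) = (241, 95).
After α: (237, 93).
After α: (233, 91).
After β⁻: (233, 92).
After α: (229, 90).
Z = 90 is thorium.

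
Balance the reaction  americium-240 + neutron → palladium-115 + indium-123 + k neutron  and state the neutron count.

Conserve mass number: 241 = 115 + 123 + k, so k = 241 − 238 = 3.
Check atomic number: 95 = 46 + 49 + 0 = 95. ✓

3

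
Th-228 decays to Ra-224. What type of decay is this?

alpha decay

ΔA = 224 − 228 = -4; ΔZ = 88 − 90 = -2.
A drops by 4 and Z drops by 2 — the signature of alpha emission.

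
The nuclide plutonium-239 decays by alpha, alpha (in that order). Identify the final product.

Start: (A, Z) = (239, 94).
After α: (235, 92).
After α: (231, 90).
Z = 90 is thorium.

Th-231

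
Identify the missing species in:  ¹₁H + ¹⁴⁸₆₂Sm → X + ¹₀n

Eu-148

Conserve mass number: 1 + 148 = A + 1, so A = 148.
Conserve atomic number: 1 + 62 = Z + 0, so Z = 63.
Z = 63 is europium, so the species is ¹⁴⁸₆₃Eu.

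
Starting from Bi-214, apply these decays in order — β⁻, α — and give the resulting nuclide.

Pb-210

Start: (A, Z) = (214, 83).
After β⁻: (214, 84).
After α: (210, 82).
Z = 82 is lead.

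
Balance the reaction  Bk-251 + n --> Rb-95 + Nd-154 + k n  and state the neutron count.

Conserve mass number: 252 = 95 + 154 + k, so k = 252 − 249 = 3.
Check atomic number: 97 = 37 + 60 + 0 = 97. ✓

3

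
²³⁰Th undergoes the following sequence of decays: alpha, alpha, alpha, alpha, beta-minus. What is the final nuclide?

Start: (A, Z) = (230, 90).
After α: (226, 88).
After α: (222, 86).
After α: (218, 84).
After α: (214, 82).
After β⁻: (214, 83).
Z = 83 is bismuth.

Bi-214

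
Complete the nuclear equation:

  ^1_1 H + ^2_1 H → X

Conserve mass number: 1 + 2 = A, so A = 3.
Conserve atomic number: 1 + 1 = Z, so Z = 2.
Z = 2 is helium, so the species is ^3_2 He.

He-3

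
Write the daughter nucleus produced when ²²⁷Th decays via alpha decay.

Alpha decay: mass number changes by -4, atomic number by -2.
A: 227 − 4 = 223; Z: 90 − 2 = 88.
Z = 88 is radium, so the daughter is ²²³Ra.

Ra-223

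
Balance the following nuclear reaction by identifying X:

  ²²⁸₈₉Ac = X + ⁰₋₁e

Th-228

Conserve mass number: 228 = A + 0, so A = 228.
Conserve atomic number: 89 = Z − 1, so Z = 90.
Z = 90 is thorium, so the species is ²²⁸₉₀Th.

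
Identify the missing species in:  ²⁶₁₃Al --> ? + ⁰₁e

Conserve mass number: 26 = A + 0, so A = 26.
Conserve atomic number: 13 = Z + 1, so Z = 12.
Z = 12 is magnesium, so the species is ²⁶₁₂Mg.

Mg-26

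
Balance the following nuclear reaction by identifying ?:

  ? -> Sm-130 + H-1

Conserve mass number: A = 130 + 1, so A = 131.
Conserve atomic number: Z = 62 + 1, so Z = 63.
Z = 63 is europium, so the species is Eu-131.

Eu-131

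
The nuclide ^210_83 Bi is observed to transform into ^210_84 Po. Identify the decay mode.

beta-minus decay

ΔA = 210 − 210 = 0; ΔZ = 84 − 83 = +1.
A is unchanged and Z rises by 1 — a neutron has become a proton (β⁻ decay).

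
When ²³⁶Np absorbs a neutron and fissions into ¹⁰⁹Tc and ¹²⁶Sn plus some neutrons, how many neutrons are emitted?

2

Conserve mass number: 237 = 109 + 126 + k, so k = 237 − 235 = 2.
Check atomic number: 93 = 43 + 50 + 0 = 93. ✓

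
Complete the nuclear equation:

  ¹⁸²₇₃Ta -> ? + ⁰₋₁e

Conserve mass number: 182 = A + 0, so A = 182.
Conserve atomic number: 73 = Z − 1, so Z = 74.
Z = 74 is tungsten, so the species is ¹⁸²₇₄W.

W-182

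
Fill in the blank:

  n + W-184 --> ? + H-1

Conserve mass number: 1 + 184 = A + 1, so A = 184.
Conserve atomic number: 0 + 74 = Z + 1, so Z = 73.
Z = 73 is tantalum, so the species is Ta-184.

Ta-184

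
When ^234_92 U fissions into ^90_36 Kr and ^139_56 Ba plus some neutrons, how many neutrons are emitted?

5

Conserve mass number: 234 = 90 + 139 + k, so k = 234 − 229 = 5.
Check atomic number: 92 = 36 + 56 + 0 = 92. ✓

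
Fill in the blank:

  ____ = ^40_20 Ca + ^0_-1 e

K-40

Conserve mass number: A = 40 + 0, so A = 40.
Conserve atomic number: Z = 20 − 1, so Z = 19.
Z = 19 is potassium, so the species is ^40_19 K.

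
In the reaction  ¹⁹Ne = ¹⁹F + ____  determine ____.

positron

Conserve mass number: 19 = 19 + A, so A = 0.
Conserve atomic number: 10 = 9 + Z, so Z = 1.
A = 0 and Z = 1 is e⁺ — a positron.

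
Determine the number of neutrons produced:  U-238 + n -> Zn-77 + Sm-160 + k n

2

Conserve mass number: 239 = 77 + 160 + k, so k = 239 − 237 = 2.
Check atomic number: 92 = 30 + 62 + 0 = 92. ✓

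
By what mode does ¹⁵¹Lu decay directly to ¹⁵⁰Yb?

proton emission

ΔA = 150 − 151 = -1; ΔZ = 70 − 71 = -1.
A drops by 1 and Z drops by 1 — a proton was emitted.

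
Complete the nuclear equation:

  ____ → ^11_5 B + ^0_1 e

Conserve mass number: A = 11 + 0, so A = 11.
Conserve atomic number: Z = 5 + 1, so Z = 6.
Z = 6 is carbon, so the species is ^11_6 C.

C-11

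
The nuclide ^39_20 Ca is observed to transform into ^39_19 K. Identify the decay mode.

beta-plus decay or electron capture

ΔA = 39 − 39 = 0; ΔZ = 19 − 20 = -1.
A is unchanged and Z drops by 1 — a proton has become a neutron (β⁺ emission or electron capture).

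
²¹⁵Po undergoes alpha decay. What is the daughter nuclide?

Alpha decay: mass number changes by -4, atomic number by -2.
A: 215 − 4 = 211; Z: 84 − 2 = 82.
Z = 82 is lead, so the daughter is ²¹¹Pb.

Pb-211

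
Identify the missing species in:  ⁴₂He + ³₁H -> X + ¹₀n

Conserve mass number: 4 + 3 = A + 1, so A = 6.
Conserve atomic number: 2 + 1 = Z + 0, so Z = 3.
Z = 3 is lithium, so the species is ⁶₃Li.

Li-6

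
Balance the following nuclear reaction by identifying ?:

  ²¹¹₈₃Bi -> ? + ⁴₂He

Conserve mass number: 211 = A + 4, so A = 207.
Conserve atomic number: 83 = Z + 2, so Z = 81.
Z = 81 is thallium, so the species is ²⁰⁷₈₁Tl.

Tl-207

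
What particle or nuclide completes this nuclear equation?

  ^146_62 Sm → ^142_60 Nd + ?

Conserve mass number: 146 = 142 + A, so A = 4.
Conserve atomic number: 62 = 60 + Z, so Z = 2.
A = 4 and Z = 2 is ^4_2 He — an alpha particle.

alpha particle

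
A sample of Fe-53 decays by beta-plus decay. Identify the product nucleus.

Mn-53

Beta-plus decay: mass number changes by +0, atomic number by -1.
A: 53 = 53; Z: 26 − 1 = 25.
Z = 25 is manganese, so the daughter is Mn-53.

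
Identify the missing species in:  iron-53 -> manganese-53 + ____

Conserve mass number: 53 = 53 + A, so A = 0.
Conserve atomic number: 26 = 25 + Z, so Z = 1.
A = 0 and Z = 1 is e⁺ — a positron.

positron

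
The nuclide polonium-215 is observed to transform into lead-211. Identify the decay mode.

ΔA = 211 − 215 = -4; ΔZ = 82 − 84 = -2.
A drops by 4 and Z drops by 2 — the signature of alpha emission.

alpha decay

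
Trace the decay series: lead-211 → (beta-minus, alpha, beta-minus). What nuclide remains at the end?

Start: (A, Z) = (211, 82).
After β⁻: (211, 83).
After α: (207, 81).
After β⁻: (207, 82).
Z = 82 is lead.

Pb-207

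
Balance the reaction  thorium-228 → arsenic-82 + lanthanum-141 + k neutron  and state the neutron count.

Conserve mass number: 228 = 82 + 141 + k, so k = 228 − 223 = 5.
Check atomic number: 90 = 33 + 57 + 0 = 90. ✓

5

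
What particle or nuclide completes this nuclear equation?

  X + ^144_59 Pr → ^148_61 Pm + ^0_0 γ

alpha particle

Conserve mass number: A + 144 = 148 + 0, so A = 4.
Conserve atomic number: Z + 59 = 61 + 0, so Z = 2.
A = 4 and Z = 2 is ^4_2 He — an alpha particle.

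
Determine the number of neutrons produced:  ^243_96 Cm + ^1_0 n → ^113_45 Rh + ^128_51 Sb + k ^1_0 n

Conserve mass number: 244 = 113 + 128 + k, so k = 244 − 241 = 3.
Check atomic number: 96 = 45 + 51 + 0 = 96. ✓

3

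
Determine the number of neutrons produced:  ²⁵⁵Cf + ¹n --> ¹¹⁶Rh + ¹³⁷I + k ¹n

Conserve mass number: 256 = 116 + 137 + k, so k = 256 − 253 = 3.
Check atomic number: 98 = 45 + 53 + 0 = 98. ✓

3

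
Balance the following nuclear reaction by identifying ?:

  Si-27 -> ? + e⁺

Al-27

Conserve mass number: 27 = A + 0, so A = 27.
Conserve atomic number: 14 = Z + 1, so Z = 13.
Z = 13 is aluminium, so the species is Al-27.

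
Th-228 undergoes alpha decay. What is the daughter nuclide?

Ra-224

Alpha decay: mass number changes by -4, atomic number by -2.
A: 228 − 4 = 224; Z: 90 − 2 = 88.
Z = 88 is radium, so the daughter is Ra-224.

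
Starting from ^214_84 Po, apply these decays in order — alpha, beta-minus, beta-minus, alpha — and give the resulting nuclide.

Start: (A, Z) = (214, 84).
After α: (210, 82).
After β⁻: (210, 83).
After β⁻: (210, 84).
After α: (206, 82).
Z = 82 is lead.

Pb-206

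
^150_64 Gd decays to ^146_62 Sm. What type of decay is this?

ΔA = 146 − 150 = -4; ΔZ = 62 − 64 = -2.
A drops by 4 and Z drops by 2 — the signature of alpha emission.

alpha decay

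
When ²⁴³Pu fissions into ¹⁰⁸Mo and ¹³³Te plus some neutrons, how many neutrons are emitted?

2

Conserve mass number: 243 = 108 + 133 + k, so k = 243 − 241 = 2.
Check atomic number: 94 = 42 + 52 + 0 = 94. ✓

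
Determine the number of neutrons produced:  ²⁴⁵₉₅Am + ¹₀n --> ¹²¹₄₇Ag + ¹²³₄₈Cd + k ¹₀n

2

Conserve mass number: 246 = 121 + 123 + k, so k = 246 − 244 = 2.
Check atomic number: 95 = 47 + 48 + 0 = 95. ✓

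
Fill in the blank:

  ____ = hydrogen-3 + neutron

Conserve mass number: A = 3 + 1, so A = 4.
Conserve atomic number: Z = 1 + 0, so Z = 1.
Z = 1 is hydrogen, so the species is hydrogen-4.

H-4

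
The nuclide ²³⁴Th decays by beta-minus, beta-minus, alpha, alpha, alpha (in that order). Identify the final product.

Start: (A, Z) = (234, 90).
After β⁻: (234, 91).
After β⁻: (234, 92).
After α: (230, 90).
After α: (226, 88).
After α: (222, 86).
Z = 86 is radon.

Rn-222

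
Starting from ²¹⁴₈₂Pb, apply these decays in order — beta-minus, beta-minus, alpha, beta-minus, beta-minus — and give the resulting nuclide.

Po-210

Start: (A, Z) = (214, 82).
After β⁻: (214, 83).
After β⁻: (214, 84).
After α: (210, 82).
After β⁻: (210, 83).
After β⁻: (210, 84).
Z = 84 is polonium.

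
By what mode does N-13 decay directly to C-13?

beta-plus decay or electron capture

ΔA = 13 − 13 = 0; ΔZ = 6 − 7 = -1.
A is unchanged and Z drops by 1 — a proton has become a neutron (β⁺ emission or electron capture).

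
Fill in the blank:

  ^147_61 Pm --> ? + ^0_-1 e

Conserve mass number: 147 = A + 0, so A = 147.
Conserve atomic number: 61 = Z − 1, so Z = 62.
Z = 62 is samarium, so the species is ^147_62 Sm.

Sm-147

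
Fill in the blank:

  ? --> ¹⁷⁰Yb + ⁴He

Conserve mass number: A = 170 + 4, so A = 174.
Conserve atomic number: Z = 70 + 2, so Z = 72.
Z = 72 is hafnium, so the species is ¹⁷⁴Hf.

Hf-174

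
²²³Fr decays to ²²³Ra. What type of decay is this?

ΔA = 223 − 223 = 0; ΔZ = 88 − 87 = +1.
A is unchanged and Z rises by 1 — a neutron has become a proton (β⁻ decay).

beta-minus decay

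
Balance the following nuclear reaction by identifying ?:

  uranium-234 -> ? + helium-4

Th-230

Conserve mass number: 234 = A + 4, so A = 230.
Conserve atomic number: 92 = Z + 2, so Z = 90.
Z = 90 is thorium, so the species is thorium-230.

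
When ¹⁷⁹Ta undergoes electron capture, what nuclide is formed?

Electron capture: mass number changes by +0, atomic number by -1.
A: 179 = 179; Z: 73 − 1 = 72.
Z = 72 is hafnium, so the daughter is ¹⁷⁹Hf.

Hf-179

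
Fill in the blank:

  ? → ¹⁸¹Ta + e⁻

Hf-181

Conserve mass number: A = 181 + 0, so A = 181.
Conserve atomic number: Z = 73 − 1, so Z = 72.
Z = 72 is hafnium, so the species is ¹⁸¹Hf.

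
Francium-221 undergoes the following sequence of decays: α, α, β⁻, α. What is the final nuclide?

Start: (A, Z) = (221, 87).
After α: (217, 85).
After α: (213, 83).
After β⁻: (213, 84).
After α: (209, 82).
Z = 82 is lead.

Pb-209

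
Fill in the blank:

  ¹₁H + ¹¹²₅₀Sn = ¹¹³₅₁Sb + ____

Conserve mass number: 1 + 112 = 113 + A, so A = 0.
Conserve atomic number: 1 + 50 = 51 + Z, so Z = 0.
A = 0 and Z = 0 is ⁰₀γ — a gamma ray.

gamma ray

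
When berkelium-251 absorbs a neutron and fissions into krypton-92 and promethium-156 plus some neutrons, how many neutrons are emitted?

Conserve mass number: 252 = 92 + 156 + k, so k = 252 − 248 = 4.
Check atomic number: 97 = 36 + 61 + 0 = 97. ✓

4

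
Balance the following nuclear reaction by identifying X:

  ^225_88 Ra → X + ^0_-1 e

Ac-225

Conserve mass number: 225 = A + 0, so A = 225.
Conserve atomic number: 88 = Z − 1, so Z = 89.
Z = 89 is actinium, so the species is ^225_89 Ac.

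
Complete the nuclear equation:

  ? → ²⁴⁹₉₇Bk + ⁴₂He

Es-253

Conserve mass number: A = 249 + 4, so A = 253.
Conserve atomic number: Z = 97 + 2, so Z = 99.
Z = 99 is einsteinium, so the species is ²⁵³₉₉Es.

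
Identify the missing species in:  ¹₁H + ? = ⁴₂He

Conserve mass number: 1 + A = 4, so A = 3.
Conserve atomic number: 1 + Z = 2, so Z = 1.
A = 3 and Z = 1 is ³₁H — a triton.

triton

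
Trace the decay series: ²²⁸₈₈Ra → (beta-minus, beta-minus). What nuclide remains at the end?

Start: (A, Z) = (228, 88).
After β⁻: (228, 89).
After β⁻: (228, 90).
Z = 90 is thorium.

Th-228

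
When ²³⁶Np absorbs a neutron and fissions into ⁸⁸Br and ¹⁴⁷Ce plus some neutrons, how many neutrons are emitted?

Conserve mass number: 237 = 88 + 147 + k, so k = 237 − 235 = 2.
Check atomic number: 93 = 35 + 58 + 0 = 93. ✓

2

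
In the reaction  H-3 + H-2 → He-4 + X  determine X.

neutron

Conserve mass number: 3 + 2 = 4 + A, so A = 1.
Conserve atomic number: 1 + 1 = 2 + Z, so Z = 0.
A = 1 and Z = 0 is n — a neutron.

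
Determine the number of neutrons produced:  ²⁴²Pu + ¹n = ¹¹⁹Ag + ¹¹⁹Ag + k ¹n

5

Conserve mass number: 243 = 119 + 119 + k, so k = 243 − 238 = 5.
Check atomic number: 94 = 47 + 47 + 0 = 94. ✓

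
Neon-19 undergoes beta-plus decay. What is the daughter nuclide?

F-19

Beta-plus decay: mass number changes by +0, atomic number by -1.
A: 19 = 19; Z: 10 − 1 = 9.
Z = 9 is fluorine, so the daughter is fluorine-19.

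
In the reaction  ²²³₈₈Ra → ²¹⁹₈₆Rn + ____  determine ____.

Conserve mass number: 223 = 219 + A, so A = 4.
Conserve atomic number: 88 = 86 + Z, so Z = 2.
A = 4 and Z = 2 is ⁴₂He — an alpha particle.

alpha particle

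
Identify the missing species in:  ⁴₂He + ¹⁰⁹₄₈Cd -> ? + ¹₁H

In-112

Conserve mass number: 4 + 109 = A + 1, so A = 112.
Conserve atomic number: 2 + 48 = Z + 1, so Z = 49.
Z = 49 is indium, so the species is ¹¹²₄₉In.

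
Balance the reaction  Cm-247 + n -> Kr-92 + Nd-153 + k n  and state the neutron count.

Conserve mass number: 248 = 92 + 153 + k, so k = 248 − 245 = 3.
Check atomic number: 96 = 36 + 60 + 0 = 96. ✓

3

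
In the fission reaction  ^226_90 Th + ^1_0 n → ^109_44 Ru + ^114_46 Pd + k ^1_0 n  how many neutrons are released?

4

Conserve mass number: 227 = 109 + 114 + k, so k = 227 − 223 = 4.
Check atomic number: 90 = 44 + 46 + 0 = 90. ✓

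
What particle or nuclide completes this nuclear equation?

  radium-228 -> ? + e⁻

Conserve mass number: 228 = A + 0, so A = 228.
Conserve atomic number: 88 = Z − 1, so Z = 89.
Z = 89 is actinium, so the species is actinium-228.

Ac-228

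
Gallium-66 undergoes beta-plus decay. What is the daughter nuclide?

Zn-66

Beta-plus decay: mass number changes by +0, atomic number by -1.
A: 66 = 66; Z: 31 − 1 = 30.
Z = 30 is zinc, so the daughter is zinc-66.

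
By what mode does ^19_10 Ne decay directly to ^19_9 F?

ΔA = 19 − 19 = 0; ΔZ = 9 − 10 = -1.
A is unchanged and Z drops by 1 — a proton has become a neutron (β⁺ emission or electron capture).

beta-plus decay or electron capture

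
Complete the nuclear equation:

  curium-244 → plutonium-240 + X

Conserve mass number: 244 = 240 + A, so A = 4.
Conserve atomic number: 96 = 94 + Z, so Z = 2.
A = 4 and Z = 2 is helium-4 — an alpha particle.

alpha particle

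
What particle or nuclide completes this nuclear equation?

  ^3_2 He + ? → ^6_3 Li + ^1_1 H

alpha particle

Conserve mass number: 3 + A = 6 + 1, so A = 4.
Conserve atomic number: 2 + Z = 3 + 1, so Z = 2.
A = 4 and Z = 2 is ^4_2 He — an alpha particle.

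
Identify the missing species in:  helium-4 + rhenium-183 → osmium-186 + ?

Conserve mass number: 4 + 183 = 186 + A, so A = 1.
Conserve atomic number: 2 + 75 = 76 + Z, so Z = 1.
A = 1 and Z = 1 is hydrogen-1 — a proton.

proton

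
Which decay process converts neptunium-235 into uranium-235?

ΔA = 235 − 235 = 0; ΔZ = 92 − 93 = -1.
A is unchanged and Z drops by 1 — a proton has become a neutron (β⁺ emission or electron capture).

beta-plus decay or electron capture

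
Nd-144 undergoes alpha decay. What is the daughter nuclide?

Alpha decay: mass number changes by -4, atomic number by -2.
A: 144 − 4 = 140; Z: 60 − 2 = 58.
Z = 58 is cerium, so the daughter is Ce-140.

Ce-140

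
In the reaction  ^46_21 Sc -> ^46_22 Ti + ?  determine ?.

Conserve mass number: 46 = 46 + A, so A = 0.
Conserve atomic number: 21 = 22 + Z, so Z = -1.
A = 0 and Z = -1 is ^0_-1 e — a beta-minus particle.

beta-minus particle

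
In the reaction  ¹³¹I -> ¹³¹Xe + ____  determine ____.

beta-minus particle

Conserve mass number: 131 = 131 + A, so A = 0.
Conserve atomic number: 53 = 54 + Z, so Z = -1.
A = 0 and Z = -1 is e⁻ — a beta-minus particle.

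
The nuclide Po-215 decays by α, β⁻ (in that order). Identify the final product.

Bi-211

Start: (A, Z) = (215, 84).
After α: (211, 82).
After β⁻: (211, 83).
Z = 83 is bismuth.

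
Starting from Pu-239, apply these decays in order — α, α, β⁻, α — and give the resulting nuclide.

Ac-227

Start: (A, Z) = (239, 94).
After α: (235, 92).
After α: (231, 90).
After β⁻: (231, 91).
After α: (227, 89).
Z = 89 is actinium.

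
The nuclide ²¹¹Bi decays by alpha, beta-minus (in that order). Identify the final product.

Pb-207

Start: (A, Z) = (211, 83).
After α: (207, 81).
After β⁻: (207, 82).
Z = 82 is lead.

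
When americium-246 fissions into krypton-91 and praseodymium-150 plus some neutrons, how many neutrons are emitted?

Conserve mass number: 246 = 91 + 150 + k, so k = 246 − 241 = 5.
Check atomic number: 95 = 36 + 59 + 0 = 95. ✓

5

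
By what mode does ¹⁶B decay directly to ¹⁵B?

neutron emission

ΔA = 15 − 16 = -1; ΔZ = 5 − 5 = +0.
A drops by 1 with Z unchanged — a neutron was emitted.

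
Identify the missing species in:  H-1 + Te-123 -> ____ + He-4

Sb-120

Conserve mass number: 1 + 123 = A + 4, so A = 120.
Conserve atomic number: 1 + 52 = Z + 2, so Z = 51.
Z = 51 is antimony, so the species is Sb-120.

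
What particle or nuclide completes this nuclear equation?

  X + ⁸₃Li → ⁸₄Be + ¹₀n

Conserve mass number: A + 8 = 8 + 1, so A = 1.
Conserve atomic number: Z + 3 = 4 + 0, so Z = 1.
A = 1 and Z = 1 is ¹₁H — a proton.

proton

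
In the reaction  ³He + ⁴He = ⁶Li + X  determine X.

proton

Conserve mass number: 3 + 4 = 6 + A, so A = 1.
Conserve atomic number: 2 + 2 = 3 + Z, so Z = 1.
A = 1 and Z = 1 is ¹H — a proton.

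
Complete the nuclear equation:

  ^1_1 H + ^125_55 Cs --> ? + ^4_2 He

Conserve mass number: 1 + 125 = A + 4, so A = 122.
Conserve atomic number: 1 + 55 = Z + 2, so Z = 54.
Z = 54 is xenon, so the species is ^122_54 Xe.

Xe-122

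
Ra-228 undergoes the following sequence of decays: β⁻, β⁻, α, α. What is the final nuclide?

Start: (A, Z) = (228, 88).
After β⁻: (228, 89).
After β⁻: (228, 90).
After α: (224, 88).
After α: (220, 86).
Z = 86 is radon.

Rn-220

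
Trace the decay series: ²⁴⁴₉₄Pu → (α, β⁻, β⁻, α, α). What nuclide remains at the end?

Start: (A, Z) = (244, 94).
After α: (240, 92).
After β⁻: (240, 93).
After β⁻: (240, 94).
After α: (236, 92).
After α: (232, 90).
Z = 90 is thorium.

Th-232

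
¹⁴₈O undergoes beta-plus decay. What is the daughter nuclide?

Beta-plus decay: mass number changes by +0, atomic number by -1.
A: 14 = 14; Z: 8 − 1 = 7.
Z = 7 is nitrogen, so the daughter is ¹⁴₇N.

N-14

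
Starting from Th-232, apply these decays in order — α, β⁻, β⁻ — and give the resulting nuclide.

Th-228

Start: (A, Z) = (232, 90).
After α: (228, 88).
After β⁻: (228, 89).
After β⁻: (228, 90).
Z = 90 is thorium.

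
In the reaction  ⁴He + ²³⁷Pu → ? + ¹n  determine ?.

Cm-240

Conserve mass number: 4 + 237 = A + 1, so A = 240.
Conserve atomic number: 2 + 94 = Z + 0, so Z = 96.
Z = 96 is curium, so the species is ²⁴⁰Cm.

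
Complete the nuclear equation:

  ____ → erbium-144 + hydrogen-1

Conserve mass number: A = 144 + 1, so A = 145.
Conserve atomic number: Z = 68 + 1, so Z = 69.
Z = 69 is thulium, so the species is thulium-145.

Tm-145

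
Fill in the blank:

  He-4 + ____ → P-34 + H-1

Conserve mass number: 4 + A = 34 + 1, so A = 31.
Conserve atomic number: 2 + Z = 15 + 1, so Z = 14.
Z = 14 is silicon, so the species is Si-31.

Si-31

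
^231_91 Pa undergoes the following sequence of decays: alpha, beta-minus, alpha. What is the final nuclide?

Ra-223

Start: (A, Z) = (231, 91).
After α: (227, 89).
After β⁻: (227, 90).
After α: (223, 88).
Z = 88 is radium.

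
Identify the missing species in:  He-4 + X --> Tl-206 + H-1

Hg-203

Conserve mass number: 4 + A = 206 + 1, so A = 203.
Conserve atomic number: 2 + Z = 81 + 1, so Z = 80.
Z = 80 is mercury, so the species is Hg-203.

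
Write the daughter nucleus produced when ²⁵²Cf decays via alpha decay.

Cm-248

Alpha decay: mass number changes by -4, atomic number by -2.
A: 252 − 4 = 248; Z: 98 − 2 = 96.
Z = 96 is curium, so the daughter is ²⁴⁸Cm.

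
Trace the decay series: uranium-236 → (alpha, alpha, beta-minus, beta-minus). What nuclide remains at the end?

Th-228

Start: (A, Z) = (236, 92).
After α: (232, 90).
After α: (228, 88).
After β⁻: (228, 89).
After β⁻: (228, 90).
Z = 90 is thorium.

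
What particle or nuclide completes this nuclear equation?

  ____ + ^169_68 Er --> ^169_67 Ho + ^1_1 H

neutron

Conserve mass number: A + 169 = 169 + 1, so A = 1.
Conserve atomic number: Z + 68 = 67 + 1, so Z = 0.
A = 1 and Z = 0 is ^1_0 n — a neutron.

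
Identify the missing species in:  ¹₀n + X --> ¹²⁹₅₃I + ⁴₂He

Cs-132

Conserve mass number: 1 + A = 129 + 4, so A = 132.
Conserve atomic number: 0 + Z = 53 + 2, so Z = 55.
Z = 55 is caesium, so the species is ¹³²₅₅Cs.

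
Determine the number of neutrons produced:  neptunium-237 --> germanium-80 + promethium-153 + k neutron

4

Conserve mass number: 237 = 80 + 153 + k, so k = 237 − 233 = 4.
Check atomic number: 93 = 32 + 61 + 0 = 93. ✓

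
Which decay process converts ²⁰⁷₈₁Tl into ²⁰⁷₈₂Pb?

ΔA = 207 − 207 = 0; ΔZ = 82 − 81 = +1.
A is unchanged and Z rises by 1 — a neutron has become a proton (β⁻ decay).

beta-minus decay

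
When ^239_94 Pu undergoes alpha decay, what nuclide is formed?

Alpha decay: mass number changes by -4, atomic number by -2.
A: 239 − 4 = 235; Z: 94 − 2 = 92.
Z = 92 is uranium, so the daughter is ^235_92 U.

U-235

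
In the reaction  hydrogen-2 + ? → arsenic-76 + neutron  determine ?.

Ge-75

Conserve mass number: 2 + A = 76 + 1, so A = 75.
Conserve atomic number: 1 + Z = 33 + 0, so Z = 32.
Z = 32 is germanium, so the species is germanium-75.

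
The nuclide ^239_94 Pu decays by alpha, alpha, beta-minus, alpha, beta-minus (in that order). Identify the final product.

Th-227

Start: (A, Z) = (239, 94).
After α: (235, 92).
After α: (231, 90).
After β⁻: (231, 91).
After α: (227, 89).
After β⁻: (227, 90).
Z = 90 is thorium.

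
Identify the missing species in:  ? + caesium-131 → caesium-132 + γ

Conserve mass number: A + 131 = 132 + 0, so A = 1.
Conserve atomic number: Z + 55 = 55 + 0, so Z = 0.
A = 1 and Z = 0 is neutron — a neutron.

neutron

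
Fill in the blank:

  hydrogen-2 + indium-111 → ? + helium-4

Cd-109

Conserve mass number: 2 + 111 = A + 4, so A = 109.
Conserve atomic number: 1 + 49 = Z + 2, so Z = 48.
Z = 48 is cadmium, so the species is cadmium-109.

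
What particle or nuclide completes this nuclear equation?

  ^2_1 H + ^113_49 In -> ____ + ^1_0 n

Sn-114

Conserve mass number: 2 + 113 = A + 1, so A = 114.
Conserve atomic number: 1 + 49 = Z + 0, so Z = 50.
Z = 50 is tin, so the species is ^114_50 Sn.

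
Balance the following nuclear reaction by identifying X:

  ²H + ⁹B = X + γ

C-11

Conserve mass number: 2 + 9 = A + 0, so A = 11.
Conserve atomic number: 1 + 5 = Z + 0, so Z = 6.
Z = 6 is carbon, so the species is ¹¹C.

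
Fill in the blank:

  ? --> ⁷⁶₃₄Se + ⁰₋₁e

As-76

Conserve mass number: A = 76 + 0, so A = 76.
Conserve atomic number: Z = 34 − 1, so Z = 33.
Z = 33 is arsenic, so the species is ⁷⁶₃₃As.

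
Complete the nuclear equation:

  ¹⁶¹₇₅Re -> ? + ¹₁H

Conserve mass number: 161 = A + 1, so A = 160.
Conserve atomic number: 75 = Z + 1, so Z = 74.
Z = 74 is tungsten, so the species is ¹⁶⁰₇₄W.

W-160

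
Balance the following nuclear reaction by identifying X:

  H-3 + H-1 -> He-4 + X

Conserve mass number: 3 + 1 = 4 + A, so A = 0.
Conserve atomic number: 1 + 1 = 2 + Z, so Z = 0.
A = 0 and Z = 0 is γ — a gamma ray.

gamma ray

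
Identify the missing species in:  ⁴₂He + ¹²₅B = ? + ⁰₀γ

N-16

Conserve mass number: 4 + 12 = A + 0, so A = 16.
Conserve atomic number: 2 + 5 = Z + 0, so Z = 7.
Z = 7 is nitrogen, so the species is ¹⁶₇N.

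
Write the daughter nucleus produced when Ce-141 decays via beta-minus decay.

Pr-141

Beta-minus decay: mass number changes by +0, atomic number by +1.
A: 141 = 141; Z: 58 + 1 = 59.
Z = 59 is praseodymium, so the daughter is Pr-141.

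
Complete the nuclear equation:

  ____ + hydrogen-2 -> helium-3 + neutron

Conserve mass number: A + 2 = 3 + 1, so A = 2.
Conserve atomic number: Z + 1 = 2 + 0, so Z = 1.
A = 2 and Z = 1 is hydrogen-2 — a deuteron.

deuteron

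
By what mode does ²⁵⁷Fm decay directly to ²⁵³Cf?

ΔA = 253 − 257 = -4; ΔZ = 98 − 100 = -2.
A drops by 4 and Z drops by 2 — the signature of alpha emission.

alpha decay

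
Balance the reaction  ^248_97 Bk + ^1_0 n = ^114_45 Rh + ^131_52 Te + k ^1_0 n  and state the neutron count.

Conserve mass number: 249 = 114 + 131 + k, so k = 249 − 245 = 4.
Check atomic number: 97 = 45 + 52 + 0 = 97. ✓

4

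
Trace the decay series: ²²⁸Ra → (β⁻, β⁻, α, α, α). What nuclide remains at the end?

Start: (A, Z) = (228, 88).
After β⁻: (228, 89).
After β⁻: (228, 90).
After α: (224, 88).
After α: (220, 86).
After α: (216, 84).
Z = 84 is polonium.

Po-216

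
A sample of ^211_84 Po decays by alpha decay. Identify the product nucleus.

Pb-207

Alpha decay: mass number changes by -4, atomic number by -2.
A: 211 − 4 = 207; Z: 84 − 2 = 82.
Z = 82 is lead, so the daughter is ^207_82 Pb.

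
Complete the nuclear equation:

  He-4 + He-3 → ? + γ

Conserve mass number: 4 + 3 = A + 0, so A = 7.
Conserve atomic number: 2 + 2 = Z + 0, so Z = 4.
Z = 4 is beryllium, so the species is Be-7.

Be-7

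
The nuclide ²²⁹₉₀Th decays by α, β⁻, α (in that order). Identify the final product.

Start: (A, Z) = (229, 90).
After α: (225, 88).
After β⁻: (225, 89).
After α: (221, 87).
Z = 87 is francium.

Fr-221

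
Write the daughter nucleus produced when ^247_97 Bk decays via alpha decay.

Alpha decay: mass number changes by -4, atomic number by -2.
A: 247 − 4 = 243; Z: 97 − 2 = 95.
Z = 95 is americium, so the daughter is ^243_95 Am.

Am-243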